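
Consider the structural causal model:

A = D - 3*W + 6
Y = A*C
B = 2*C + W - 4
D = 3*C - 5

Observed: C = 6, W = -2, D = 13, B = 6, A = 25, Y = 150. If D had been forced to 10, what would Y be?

The intervention breaks the incoming arrows to D: D = 3*C - 5 no longer applies, and D = 10.
A = D - 3*W + 6  [with D=10, W=-2]  = 22
Y = A*C  [with A=22, C=6]  = 132

132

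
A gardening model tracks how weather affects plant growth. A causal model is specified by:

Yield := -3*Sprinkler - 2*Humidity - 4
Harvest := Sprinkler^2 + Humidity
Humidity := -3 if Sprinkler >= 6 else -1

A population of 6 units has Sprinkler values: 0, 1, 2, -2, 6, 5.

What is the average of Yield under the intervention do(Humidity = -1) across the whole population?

-8

Under do(Humidity=-1), Humidity's equation is replaced by Humidity=-1 for every unit. Per-unit Yield: -2, -5, -8, 4, -20, -17. Mean = -8.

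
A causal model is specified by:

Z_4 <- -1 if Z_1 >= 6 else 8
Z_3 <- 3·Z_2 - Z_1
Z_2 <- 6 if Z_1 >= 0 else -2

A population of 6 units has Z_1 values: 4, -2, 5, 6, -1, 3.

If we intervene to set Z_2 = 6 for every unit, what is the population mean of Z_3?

15.5

do(Z_2=6) breaks Z_2's dependence on Z_1. With Z_2=6 fixed, Z_3 across the units is 14, 20, 13, 12, 19, 15, mean 15.5.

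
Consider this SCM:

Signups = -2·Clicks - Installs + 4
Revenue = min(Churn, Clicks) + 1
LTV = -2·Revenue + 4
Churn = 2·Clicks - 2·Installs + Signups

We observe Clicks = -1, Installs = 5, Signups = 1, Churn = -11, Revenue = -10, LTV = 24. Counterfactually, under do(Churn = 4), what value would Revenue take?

0

Intervening sets Churn = 4 and removes its equation (Churn = 2·Clicks - 2·Installs + Signups).
Revenue = min(Churn, Clicks) + 1  [with Churn=4, Clicks=-1]  = 0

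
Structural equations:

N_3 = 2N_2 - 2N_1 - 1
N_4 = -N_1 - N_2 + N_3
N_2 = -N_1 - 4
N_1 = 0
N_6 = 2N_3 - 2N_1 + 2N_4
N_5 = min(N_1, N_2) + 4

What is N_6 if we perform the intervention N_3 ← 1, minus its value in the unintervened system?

The intervention breaks the incoming arrows to N_3: N_3 = 2N_2 - 2N_1 - 1 no longer applies, and N_3 = 1.
N_2 = -N_1 - 4  [with N_1=0]  = -4
N_4 = -N_1 - N_2 + N_3  [with N_1=0, N_2=-4, N_3=1]  = 5
N_6 = 2N_3 - 2N_1 + 2N_4  [with N_3=1, N_1=0, N_4=5]  = 12
Without intervention: N_2 = -N_1 - 4  [with N_1=0]  = -4; N_3 = 2N_2 - 2N_1 - 1  [with N_2=-4, N_1=0]  = -9; N_4 = -N_1 - N_2 + N_3  [with N_1=0, N_2=-4, N_3=-9]  = -5; N_6 = 2N_3 - 2N_1 + 2N_4  [with N_3=-9, N_1=0, N_4=-5]  = -28.
Change = 12 − (-28) = 40.

40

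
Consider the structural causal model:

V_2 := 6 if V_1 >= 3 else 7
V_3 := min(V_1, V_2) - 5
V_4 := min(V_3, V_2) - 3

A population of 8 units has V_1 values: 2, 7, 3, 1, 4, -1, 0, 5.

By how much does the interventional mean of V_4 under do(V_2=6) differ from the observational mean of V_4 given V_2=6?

do(V_2=6) breaks V_2's dependence on V_1. With V_2=6 fixed, V_4 across the units is -6, -2, -5, -7, -4, -9, -8, -3, mean -5.5.
Conditioning on V_2=6 selects the 4 unit(s) with V_1 ∈ {7, 3, 4, 5}. Their V_4 values: -2, -5, -4, -3. Mean = -3.5.
Difference = -5.5 − (-3.5) = -2.

-2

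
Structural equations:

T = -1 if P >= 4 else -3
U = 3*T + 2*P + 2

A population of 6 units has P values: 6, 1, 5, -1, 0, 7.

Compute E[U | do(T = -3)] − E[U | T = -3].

6

Under do(T=-3), T's equation is replaced by T=-3 for every unit. Per-unit U: 5, -5, 3, -9, -7, 7. Mean = -1.
Conditioning on T=-3 selects the 3 unit(s) with P ∈ {1, -1, 0}. Their U values: -5, -9, -7. Mean = -7.
Difference = -1 − (-7) = 6.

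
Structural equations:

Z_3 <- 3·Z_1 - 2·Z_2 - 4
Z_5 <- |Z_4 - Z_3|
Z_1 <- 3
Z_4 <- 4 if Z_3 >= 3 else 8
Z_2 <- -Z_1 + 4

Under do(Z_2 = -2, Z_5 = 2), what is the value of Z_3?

Under do(Z_2 = -2, Z_5 = 2), each intervened variable's structural equation is replaced by its fixed value.
Z_3 = 3·Z_1 - 2·Z_2 - 4  [with Z_1=3, Z_2=-2]  = 9

9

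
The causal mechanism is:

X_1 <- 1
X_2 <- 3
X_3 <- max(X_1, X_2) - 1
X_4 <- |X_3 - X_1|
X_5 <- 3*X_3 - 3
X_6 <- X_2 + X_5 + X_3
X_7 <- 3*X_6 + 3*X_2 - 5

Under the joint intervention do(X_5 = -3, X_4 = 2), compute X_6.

2

Setting X_5 = -3, X_4 = 2 by intervention discards those variables' equations.
X_3 = max(X_1, X_2) - 1  [with X_1=1, X_2=3]  = 2
X_6 = X_2 + X_5 + X_3  [with X_2=3, X_5=-3, X_3=2]  = 2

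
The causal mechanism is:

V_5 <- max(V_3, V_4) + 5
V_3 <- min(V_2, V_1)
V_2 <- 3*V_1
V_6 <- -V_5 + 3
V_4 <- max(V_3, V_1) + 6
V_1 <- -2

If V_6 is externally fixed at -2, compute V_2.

do(V_6=-2) replaces the equation V_6 <- -V_5 + 3 with the constant V_6 = -2.
V_2 is not downstream of the intervention, so its value is determined by the original equations.
V_2 = 3*V_1  [with V_1=-2]  = -6

-6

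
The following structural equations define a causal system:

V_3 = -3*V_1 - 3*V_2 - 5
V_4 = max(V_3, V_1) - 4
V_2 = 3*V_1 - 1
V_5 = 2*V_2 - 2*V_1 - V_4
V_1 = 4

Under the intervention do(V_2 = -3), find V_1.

4

Under do(V_2=-3), the mechanism V_2 = 3*V_1 - 1 is discarded; V_2 is fixed at -3.
V_1 is not downstream of the intervention, so its value is determined by the original equations.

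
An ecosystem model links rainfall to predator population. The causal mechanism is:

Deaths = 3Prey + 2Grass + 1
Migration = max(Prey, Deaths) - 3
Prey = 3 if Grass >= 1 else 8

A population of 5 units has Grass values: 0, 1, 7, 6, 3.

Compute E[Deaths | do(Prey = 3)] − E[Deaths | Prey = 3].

The intervention sets Prey=3 in all 5 units regardless of Grass. Recomputing Deaths per unit gives 10, 12, 24, 22, 16; average 16.8.
E[Deaths|Prey=3] averages over only the 4 units with Prey=3 (Grass = 1, 7, 6, 3): Deaths = 12, 24, 22, 16, mean 18.5.
Difference = 16.8 − 18.5 = -1.7.

-1.7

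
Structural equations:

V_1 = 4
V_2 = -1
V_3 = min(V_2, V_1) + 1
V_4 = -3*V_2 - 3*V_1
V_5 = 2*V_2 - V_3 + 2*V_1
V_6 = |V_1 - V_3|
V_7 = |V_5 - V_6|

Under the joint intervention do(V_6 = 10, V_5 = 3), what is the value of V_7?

7

Setting V_6 = 10, V_5 = 3 by intervention discards those variables' equations.
V_7 = |V_5 - V_6|  [with V_5=3, V_6=10]  = 7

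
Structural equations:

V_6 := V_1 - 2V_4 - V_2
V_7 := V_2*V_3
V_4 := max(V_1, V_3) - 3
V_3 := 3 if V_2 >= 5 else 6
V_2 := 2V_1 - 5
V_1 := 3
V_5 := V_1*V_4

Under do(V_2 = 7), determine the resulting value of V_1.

3

Under do(V_2=7), the mechanism V_2 := 2V_1 - 5 is discarded; V_2 is fixed at 7.
V_1 is not downstream of the intervention, so its value is determined by the original equations.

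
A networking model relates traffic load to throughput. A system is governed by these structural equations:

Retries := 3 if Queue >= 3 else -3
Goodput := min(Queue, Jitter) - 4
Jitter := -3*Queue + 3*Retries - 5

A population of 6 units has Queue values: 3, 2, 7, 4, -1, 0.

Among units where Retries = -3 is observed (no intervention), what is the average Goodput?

-19

E[Goodput|Retries=-3] averages over only the 3 units with Retries=-3 (Queue = 2, -1, 0): Goodput = -24, -15, -18, mean -19.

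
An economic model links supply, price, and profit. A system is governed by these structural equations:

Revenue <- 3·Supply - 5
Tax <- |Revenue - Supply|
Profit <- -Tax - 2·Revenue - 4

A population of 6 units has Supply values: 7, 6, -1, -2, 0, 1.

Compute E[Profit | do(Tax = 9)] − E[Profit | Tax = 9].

Every unit gets Tax=9 under the intervention. Profit values become -45, -39, 3, 9, -3, -9; E[Profit|do(Tax=9)] = -14.
Observing Tax=9 restricts to units where Tax's equation naturally yields 9: Supply ∈ {7, -2}. In that subpopulation Profit = -45, 9, mean -18.
Difference = -14 − (-18) = 4.

4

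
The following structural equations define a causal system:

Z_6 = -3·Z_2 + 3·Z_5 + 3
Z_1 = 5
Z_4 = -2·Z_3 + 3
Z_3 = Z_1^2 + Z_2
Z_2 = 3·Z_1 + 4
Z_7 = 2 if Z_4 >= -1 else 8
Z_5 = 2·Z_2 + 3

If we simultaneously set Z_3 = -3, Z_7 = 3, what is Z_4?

9

The joint intervention fixes Z_3 = -3, Z_7 = 3, removing each variable's own equation.
Z_4 = -2·Z_3 + 3  [with Z_3=-3]  = 9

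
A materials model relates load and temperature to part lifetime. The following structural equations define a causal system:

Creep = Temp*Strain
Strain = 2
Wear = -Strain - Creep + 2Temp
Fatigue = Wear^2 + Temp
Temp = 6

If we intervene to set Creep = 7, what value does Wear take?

3

The intervention breaks the incoming arrows to Creep: Creep = Temp*Strain no longer applies, and Creep = 7.
Wear = -Strain - Creep + 2Temp  [with Strain=2, Creep=7, Temp=6]  = 3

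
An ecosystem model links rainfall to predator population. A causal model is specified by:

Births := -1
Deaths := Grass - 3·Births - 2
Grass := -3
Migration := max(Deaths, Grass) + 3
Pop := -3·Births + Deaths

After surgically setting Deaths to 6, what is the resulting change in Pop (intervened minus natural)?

do(Deaths=6) replaces the equation Deaths := Grass - 3·Births - 2 with the constant Deaths = 6.
Pop = -3·Births + Deaths  [with Births=-1, Deaths=6]  = 9
Without intervention: Deaths = Grass - 3·Births - 2  [with Grass=-3, Births=-1]  = -2; Pop = -3·Births + Deaths  [with Births=-1, Deaths=-2]  = 1.
Change = 9 − 1 = 8.

8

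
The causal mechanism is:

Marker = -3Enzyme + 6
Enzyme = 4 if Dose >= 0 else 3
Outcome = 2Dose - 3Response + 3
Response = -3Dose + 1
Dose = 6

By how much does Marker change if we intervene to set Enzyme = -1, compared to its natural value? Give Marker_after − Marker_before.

15

The intervention breaks the incoming arrows to Enzyme: Enzyme = 4 if Dose >= 0 else 3 no longer applies, and Enzyme = -1.
Marker = -3Enzyme + 6  [with Enzyme=-1]  = 9
Without intervention: Enzyme = 4 if Dose >= 0 else 3  [with Dose=6]  = 4; Marker = -3Enzyme + 6  [with Enzyme=4]  = -6.
Change = 9 − (-6) = 15.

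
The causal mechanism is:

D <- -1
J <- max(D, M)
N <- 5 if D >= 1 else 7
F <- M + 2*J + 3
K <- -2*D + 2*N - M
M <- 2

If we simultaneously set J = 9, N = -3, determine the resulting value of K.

-6

The joint intervention fixes J = 9, N = -3, removing each variable's own equation.
K = -2*D + 2*N - M  [with D=-1, N=-3, M=2]  = -6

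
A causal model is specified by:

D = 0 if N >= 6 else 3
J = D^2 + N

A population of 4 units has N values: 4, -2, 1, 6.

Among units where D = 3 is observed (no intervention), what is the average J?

Conditioning on D=3 selects the 3 unit(s) with N ∈ {4, -2, 1}. Their J values: 13, 7, 10. Mean = 10.

10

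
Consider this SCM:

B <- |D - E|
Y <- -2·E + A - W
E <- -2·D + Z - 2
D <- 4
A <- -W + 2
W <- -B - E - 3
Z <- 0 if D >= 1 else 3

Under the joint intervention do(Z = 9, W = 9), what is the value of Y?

The joint intervention fixes Z = 9, W = 9, removing each variable's own equation.
E = -2·D + Z - 2  [with D=4, Z=9]  = -1
A = -W + 2  [with W=9]  = -7
Y = -2·E + A - W  [with E=-1, A=-7, W=9]  = -14

-14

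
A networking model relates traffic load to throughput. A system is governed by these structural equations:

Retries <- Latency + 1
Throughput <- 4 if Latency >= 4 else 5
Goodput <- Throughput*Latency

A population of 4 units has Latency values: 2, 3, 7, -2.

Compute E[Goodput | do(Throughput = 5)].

12.5

Every unit gets Throughput=5 under the intervention. Goodput values become 10, 15, 35, -10; E[Goodput|do(Throughput=5)] = 12.5.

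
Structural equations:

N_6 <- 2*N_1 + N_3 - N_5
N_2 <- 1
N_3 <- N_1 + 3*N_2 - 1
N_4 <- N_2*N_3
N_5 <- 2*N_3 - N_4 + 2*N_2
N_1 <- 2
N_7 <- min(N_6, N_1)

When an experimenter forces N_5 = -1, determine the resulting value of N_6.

The intervention breaks the incoming arrows to N_5: N_5 <- 2*N_3 - N_4 + 2*N_2 no longer applies, and N_5 = -1.
N_3 = N_1 + 3*N_2 - 1  [with N_1=2, N_2=1]  = 4
N_6 = 2*N_1 + N_3 - N_5  [with N_1=2, N_3=4, N_5=-1]  = 9

9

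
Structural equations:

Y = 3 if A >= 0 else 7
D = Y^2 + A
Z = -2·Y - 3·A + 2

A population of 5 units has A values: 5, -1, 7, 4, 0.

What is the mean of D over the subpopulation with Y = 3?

13

Observing Y=3 restricts to units where Y's equation naturally yields 3: A ∈ {5, 7, 4, 0}. In that subpopulation D = 14, 16, 13, 9, mean 13.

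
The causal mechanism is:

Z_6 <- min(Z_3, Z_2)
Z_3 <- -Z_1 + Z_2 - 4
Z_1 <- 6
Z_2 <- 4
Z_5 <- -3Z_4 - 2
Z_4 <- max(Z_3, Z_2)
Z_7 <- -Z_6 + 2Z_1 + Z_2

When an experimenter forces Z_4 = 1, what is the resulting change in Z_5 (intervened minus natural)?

Intervening sets Z_4 = 1 and removes its equation (Z_4 <- max(Z_3, Z_2)).
Z_5 = -3Z_4 - 2  [with Z_4=1]  = -5
Without intervention: Z_3 = -Z_1 + Z_2 - 4  [with Z_1=6, Z_2=4]  = -6; Z_4 = max(Z_3, Z_2)  [with Z_3=-6, Z_2=4]  = 4; Z_5 = -3Z_4 - 2  [with Z_4=4]  = -14.
Change = -5 − (-14) = 9.

9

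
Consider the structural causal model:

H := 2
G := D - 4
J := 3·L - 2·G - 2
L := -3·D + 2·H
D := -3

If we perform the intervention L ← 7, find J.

Intervening sets L = 7 and removes its equation (L := -3·D + 2·H).
G = D - 4  [with D=-3]  = -7
J = 3·L - 2·G - 2  [with L=7, G=-7]  = 33

33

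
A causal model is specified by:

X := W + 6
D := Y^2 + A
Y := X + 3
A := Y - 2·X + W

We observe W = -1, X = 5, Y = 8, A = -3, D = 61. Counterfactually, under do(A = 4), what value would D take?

Intervening sets A = 4 and removes its equation (A := Y - 2·X + W).
X = W + 6  [with W=-1]  = 5
Y = X + 3  [with X=5]  = 8
D = Y^2 + A  [with Y=8, A=4]  = 68

68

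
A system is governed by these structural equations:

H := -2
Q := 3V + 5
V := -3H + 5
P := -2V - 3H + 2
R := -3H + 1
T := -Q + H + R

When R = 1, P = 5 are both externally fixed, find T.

The joint intervention fixes R = 1, P = 5, removing each variable's own equation.
V = -3H + 5  [with H=-2]  = 11
Q = 3V + 5  [with V=11]  = 38
T = -Q + H + R  [with Q=38, H=-2, R=1]  = -39

-39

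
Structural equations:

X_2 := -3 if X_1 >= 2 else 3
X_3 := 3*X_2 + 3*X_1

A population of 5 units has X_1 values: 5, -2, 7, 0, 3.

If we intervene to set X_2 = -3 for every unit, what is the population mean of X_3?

-1.2

The intervention sets X_2=-3 in all 5 units regardless of X_1. Recomputing X_3 per unit gives 6, -15, 12, -9, 0; average -1.2.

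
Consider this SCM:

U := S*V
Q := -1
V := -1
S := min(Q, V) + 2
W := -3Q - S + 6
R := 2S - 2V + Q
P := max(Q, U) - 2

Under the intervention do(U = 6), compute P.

The intervention breaks the incoming arrows to U: U := S*V no longer applies, and U = 6.
P = max(Q, U) - 2  [with Q=-1, U=6]  = 4

4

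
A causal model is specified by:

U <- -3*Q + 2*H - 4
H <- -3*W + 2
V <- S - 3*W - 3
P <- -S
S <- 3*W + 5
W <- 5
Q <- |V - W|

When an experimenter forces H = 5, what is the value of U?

-3

Under do(H=5), the mechanism H <- -3*W + 2 is discarded; H is fixed at 5.
S = 3*W + 5  [with W=5]  = 20
V = S - 3*W - 3  [with S=20, W=5]  = 2
Q = |V - W|  [with V=2, W=5]  = 3
U = -3*Q + 2*H - 4  [with Q=3, H=5]  = -3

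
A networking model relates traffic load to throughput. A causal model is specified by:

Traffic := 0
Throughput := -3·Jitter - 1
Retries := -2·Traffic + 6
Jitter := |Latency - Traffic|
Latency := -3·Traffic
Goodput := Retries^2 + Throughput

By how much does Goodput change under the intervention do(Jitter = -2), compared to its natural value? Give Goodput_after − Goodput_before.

Under do(Jitter=-2), the mechanism Jitter := |Latency - Traffic| is discarded; Jitter is fixed at -2.
Retries = -2·Traffic + 6  [with Traffic=0]  = 6
Throughput = -3·Jitter - 1  [with Jitter=-2]  = 5
Goodput = Retries^2 + Throughput  [with Retries=6, Throughput=5]  = 41
Without intervention: Latency = -3·Traffic  [with Traffic=0]  = 0; Retries = -2·Traffic + 6  [with Traffic=0]  = 6; Jitter = |Latency - Traffic|  [with Latency=0, Traffic=0]  = 0; Throughput = -3·Jitter - 1  [with Jitter=0]  = -1; Goodput = Retries^2 + Throughput  [with Retries=6, Throughput=-1]  = 35.
Change = 41 − 35 = 6.

6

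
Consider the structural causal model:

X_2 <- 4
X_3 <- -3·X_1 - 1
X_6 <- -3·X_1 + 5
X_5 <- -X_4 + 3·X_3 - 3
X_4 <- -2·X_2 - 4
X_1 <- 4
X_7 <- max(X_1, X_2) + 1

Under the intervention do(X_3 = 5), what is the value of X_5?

do(X_3=5) replaces the equation X_3 <- -3·X_1 - 1 with the constant X_3 = 5.
X_4 = -2·X_2 - 4  [with X_2=4]  = -12
X_5 = -X_4 + 3·X_3 - 3  [with X_4=-12, X_3=5]  = 24

24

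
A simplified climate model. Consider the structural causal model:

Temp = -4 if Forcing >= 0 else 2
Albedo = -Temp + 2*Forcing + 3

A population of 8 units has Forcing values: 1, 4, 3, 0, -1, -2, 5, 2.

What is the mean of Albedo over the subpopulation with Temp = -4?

Conditioning on Temp=-4 selects the 6 unit(s) with Forcing ∈ {1, 4, 3, 0, 5, 2}. Their Albedo values: 9, 15, 13, 7, 17, 11. Mean = 12.

12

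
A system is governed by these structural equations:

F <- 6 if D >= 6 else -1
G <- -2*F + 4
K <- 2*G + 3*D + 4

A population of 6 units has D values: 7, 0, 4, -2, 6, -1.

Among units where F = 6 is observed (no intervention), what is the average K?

7.5

Conditioning on F=6 selects the 2 unit(s) with D ∈ {7, 6}. Their K values: 9, 6. Mean = 7.5.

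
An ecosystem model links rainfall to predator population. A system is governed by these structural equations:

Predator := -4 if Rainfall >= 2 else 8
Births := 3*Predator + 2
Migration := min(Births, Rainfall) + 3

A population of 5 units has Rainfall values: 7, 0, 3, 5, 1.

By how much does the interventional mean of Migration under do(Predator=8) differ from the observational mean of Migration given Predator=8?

Every unit gets Predator=8 under the intervention. Migration values become 10, 3, 6, 8, 4; E[Migration|do(Predator=8)] = 6.2.
Conditioning on Predator=8 selects the 2 unit(s) with Rainfall ∈ {0, 1}. Their Migration values: 3, 4. Mean = 3.5.
Difference = 6.2 − 3.5 = 2.7.

2.7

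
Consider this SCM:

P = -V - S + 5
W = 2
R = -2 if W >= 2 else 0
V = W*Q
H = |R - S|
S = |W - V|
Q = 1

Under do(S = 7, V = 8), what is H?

9

The joint intervention fixes S = 7, V = 8, removing each variable's own equation.
R = -2 if W >= 2 else 0  [with W=2]  = -2
H = |R - S|  [with R=-2, S=7]  = 9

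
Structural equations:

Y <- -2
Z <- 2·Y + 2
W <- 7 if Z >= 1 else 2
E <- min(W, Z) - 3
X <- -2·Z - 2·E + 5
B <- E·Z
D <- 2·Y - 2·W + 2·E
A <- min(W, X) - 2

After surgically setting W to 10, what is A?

8

The intervention breaks the incoming arrows to W: W <- 7 if Z >= 1 else 2 no longer applies, and W = 10.
Z = 2·Y + 2  [with Y=-2]  = -2
E = min(W, Z) - 3  [with W=10, Z=-2]  = -5
X = -2·Z - 2·E + 5  [with Z=-2, E=-5]  = 19
A = min(W, X) - 2  [with W=10, X=19]  = 8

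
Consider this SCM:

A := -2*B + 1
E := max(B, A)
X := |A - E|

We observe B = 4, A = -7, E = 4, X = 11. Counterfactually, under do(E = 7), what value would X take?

14

The intervention breaks the incoming arrows to E: E := max(B, A) no longer applies, and E = 7.
A = -2*B + 1  [with B=4]  = -7
X = |A - E|  [with A=-7, E=7]  = 14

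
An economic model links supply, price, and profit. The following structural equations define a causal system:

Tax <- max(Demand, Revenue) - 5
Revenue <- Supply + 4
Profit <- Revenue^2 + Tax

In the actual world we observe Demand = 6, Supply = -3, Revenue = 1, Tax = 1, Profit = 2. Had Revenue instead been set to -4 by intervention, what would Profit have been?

17

do(Revenue=-4) replaces the equation Revenue <- Supply + 4 with the constant Revenue = -4.
Tax = max(Demand, Revenue) - 5  [with Demand=6, Revenue=-4]  = 1
Profit = Revenue^2 + Tax  [with Revenue=-4, Tax=1]  = 17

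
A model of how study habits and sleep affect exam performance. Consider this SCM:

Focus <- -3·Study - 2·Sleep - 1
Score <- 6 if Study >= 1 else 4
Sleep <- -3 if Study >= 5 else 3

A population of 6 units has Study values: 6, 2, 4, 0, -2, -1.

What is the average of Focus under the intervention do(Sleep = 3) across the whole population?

Every unit gets Sleep=3 under the intervention. Focus values become -25, -13, -19, -7, -1, -4; E[Focus|do(Sleep=3)] = -11.5.

-11.5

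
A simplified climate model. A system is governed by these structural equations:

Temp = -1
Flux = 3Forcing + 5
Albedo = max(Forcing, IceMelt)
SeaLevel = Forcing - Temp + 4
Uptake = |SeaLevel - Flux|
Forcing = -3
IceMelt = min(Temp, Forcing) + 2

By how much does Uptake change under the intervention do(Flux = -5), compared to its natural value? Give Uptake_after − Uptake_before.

1

Intervening sets Flux = -5 and removes its equation (Flux = 3Forcing + 5).
SeaLevel = Forcing - Temp + 4  [with Forcing=-3, Temp=-1]  = 2
Uptake = |SeaLevel - Flux|  [with SeaLevel=2, Flux=-5]  = 7
Without intervention: SeaLevel = Forcing - Temp + 4  [with Forcing=-3, Temp=-1]  = 2; Flux = 3Forcing + 5  [with Forcing=-3]  = -4; Uptake = |SeaLevel - Flux|  [with SeaLevel=2, Flux=-4]  = 6.
Change = 7 − 6 = 1.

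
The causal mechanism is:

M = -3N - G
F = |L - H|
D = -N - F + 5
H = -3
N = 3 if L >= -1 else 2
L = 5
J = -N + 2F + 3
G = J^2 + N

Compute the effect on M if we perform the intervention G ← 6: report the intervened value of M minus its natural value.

253

do(G=6) replaces the equation G = J^2 + N with the constant G = 6.
N = 3 if L >= -1 else 2  [with L=5]  = 3
M = -3N - G  [with N=3, G=6]  = -15
Without intervention: F = |L - H|  [with L=5, H=-3]  = 8; N = 3 if L >= -1 else 2  [with L=5]  = 3; J = -N + 2F + 3  [with N=3, F=8]  = 16; G = J^2 + N  [with J=16, N=3]  = 259; M = -3N - G  [with N=3, G=259]  = -268.
Change = -15 − (-268) = 253.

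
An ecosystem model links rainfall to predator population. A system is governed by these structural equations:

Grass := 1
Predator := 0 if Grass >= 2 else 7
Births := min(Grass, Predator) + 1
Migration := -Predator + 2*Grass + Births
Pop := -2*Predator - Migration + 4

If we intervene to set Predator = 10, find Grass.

Under do(Predator=10), the mechanism Predator := 0 if Grass >= 2 else 7 is discarded; Predator is fixed at 10.
Grass is not downstream of the intervention, so its value is determined by the original equations.

1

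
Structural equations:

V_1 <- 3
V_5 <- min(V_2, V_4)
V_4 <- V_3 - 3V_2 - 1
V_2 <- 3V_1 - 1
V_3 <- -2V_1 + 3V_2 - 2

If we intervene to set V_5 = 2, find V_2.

Under do(V_5=2), the mechanism V_5 <- min(V_2, V_4) is discarded; V_5 is fixed at 2.
No directed path runs from V_5 to V_2, so V_2 keeps its natural value.
V_2 = 3V_1 - 1  [with V_1=3]  = 8

8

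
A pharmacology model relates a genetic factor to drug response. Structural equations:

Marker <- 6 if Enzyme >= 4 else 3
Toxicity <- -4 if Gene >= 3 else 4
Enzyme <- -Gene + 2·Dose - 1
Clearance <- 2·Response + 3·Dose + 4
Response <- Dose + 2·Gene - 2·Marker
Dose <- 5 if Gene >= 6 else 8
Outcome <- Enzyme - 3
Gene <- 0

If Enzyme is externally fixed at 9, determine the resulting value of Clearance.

The intervention breaks the incoming arrows to Enzyme: Enzyme <- -Gene + 2·Dose - 1 no longer applies, and Enzyme = 9.
Dose = 5 if Gene >= 6 else 8  [with Gene=0]  = 8
Marker = 6 if Enzyme >= 4 else 3  [with Enzyme=9]  = 6
Response = Dose + 2·Gene - 2·Marker  [with Dose=8, Gene=0, Marker=6]  = -4
Clearance = 2·Response + 3·Dose + 4  [with Response=-4, Dose=8]  = 20

20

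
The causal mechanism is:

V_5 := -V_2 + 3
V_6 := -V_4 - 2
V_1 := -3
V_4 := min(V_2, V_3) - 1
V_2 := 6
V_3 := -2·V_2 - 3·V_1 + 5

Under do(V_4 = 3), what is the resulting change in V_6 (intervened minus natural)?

-2

Under do(V_4=3), the mechanism V_4 := min(V_2, V_3) - 1 is discarded; V_4 is fixed at 3.
V_6 = -V_4 - 2  [with V_4=3]  = -5
Without intervention: V_3 = -2·V_2 - 3·V_1 + 5  [with V_2=6, V_1=-3]  = 2; V_4 = min(V_2, V_3) - 1  [with V_2=6, V_3=2]  = 1; V_6 = -V_4 - 2  [with V_4=1]  = -3.
Change = -5 − (-3) = -2.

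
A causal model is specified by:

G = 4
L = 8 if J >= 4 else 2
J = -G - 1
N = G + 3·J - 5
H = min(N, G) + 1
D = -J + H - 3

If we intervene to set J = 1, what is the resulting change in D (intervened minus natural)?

do(J=1) replaces the equation J = -G - 1 with the constant J = 1.
N = G + 3·J - 5  [with G=4, J=1]  = 2
H = min(N, G) + 1  [with N=2, G=4]  = 3
D = -J + H - 3  [with J=1, H=3]  = -1
Without intervention: J = -G - 1  [with G=4]  = -5; N = G + 3·J - 5  [with G=4, J=-5]  = -16; H = min(N, G) + 1  [with N=-16, G=4]  = -15; D = -J + H - 3  [with J=-5, H=-15]  = -13.
Change = -1 − (-13) = 12.

12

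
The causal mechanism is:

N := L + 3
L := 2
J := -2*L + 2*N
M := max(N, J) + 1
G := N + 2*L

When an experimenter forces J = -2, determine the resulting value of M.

6

Intervening sets J = -2 and removes its equation (J := -2*L + 2*N).
N = L + 3  [with L=2]  = 5
M = max(N, J) + 1  [with N=5, J=-2]  = 6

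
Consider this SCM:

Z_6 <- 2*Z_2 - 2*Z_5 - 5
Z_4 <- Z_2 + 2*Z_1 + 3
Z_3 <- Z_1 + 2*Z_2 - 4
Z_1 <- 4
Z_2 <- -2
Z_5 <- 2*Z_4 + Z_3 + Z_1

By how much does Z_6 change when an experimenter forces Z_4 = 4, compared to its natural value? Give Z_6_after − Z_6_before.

Under do(Z_4=4), the mechanism Z_4 <- Z_2 + 2*Z_1 + 3 is discarded; Z_4 is fixed at 4.
Z_3 = Z_1 + 2*Z_2 - 4  [with Z_1=4, Z_2=-2]  = -4
Z_5 = 2*Z_4 + Z_3 + Z_1  [with Z_4=4, Z_3=-4, Z_1=4]  = 8
Z_6 = 2*Z_2 - 2*Z_5 - 5  [with Z_2=-2, Z_5=8]  = -25
Without intervention: Z_3 = Z_1 + 2*Z_2 - 4  [with Z_1=4, Z_2=-2]  = -4; Z_4 = Z_2 + 2*Z_1 + 3  [with Z_2=-2, Z_1=4]  = 9; Z_5 = 2*Z_4 + Z_3 + Z_1  [with Z_4=9, Z_3=-4, Z_1=4]  = 18; Z_6 = 2*Z_2 - 2*Z_5 - 5  [with Z_2=-2, Z_5=18]  = -45.
Change = -25 − (-45) = 20.

20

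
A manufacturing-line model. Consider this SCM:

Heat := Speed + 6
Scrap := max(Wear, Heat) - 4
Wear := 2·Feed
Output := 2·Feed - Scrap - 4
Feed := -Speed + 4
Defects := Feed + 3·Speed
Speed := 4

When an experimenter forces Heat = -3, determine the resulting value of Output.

0

The intervention breaks the incoming arrows to Heat: Heat := Speed + 6 no longer applies, and Heat = -3.
Feed = -Speed + 4  [with Speed=4]  = 0
Wear = 2·Feed  [with Feed=0]  = 0
Scrap = max(Wear, Heat) - 4  [with Wear=0, Heat=-3]  = -4
Output = 2·Feed - Scrap - 4  [with Feed=0, Scrap=-4]  = 0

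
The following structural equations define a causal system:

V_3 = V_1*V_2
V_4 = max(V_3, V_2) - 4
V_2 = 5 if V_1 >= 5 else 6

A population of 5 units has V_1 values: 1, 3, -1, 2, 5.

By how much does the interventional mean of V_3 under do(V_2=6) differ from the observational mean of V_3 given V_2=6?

Under do(V_2=6), V_2's equation is replaced by V_2=6 for every unit. Per-unit V_3: 6, 18, -6, 12, 30. Mean = 12.
Observing V_2=6 restricts to units where V_2's equation naturally yields 6: V_1 ∈ {1, 3, -1, 2}. In that subpopulation V_3 = 6, 18, -6, 12, mean 7.5.
Difference = 12 − 7.5 = 4.5.

4.5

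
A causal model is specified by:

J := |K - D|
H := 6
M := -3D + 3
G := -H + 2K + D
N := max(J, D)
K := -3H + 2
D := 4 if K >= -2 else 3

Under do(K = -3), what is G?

Under do(K=-3), the mechanism K := -3H + 2 is discarded; K is fixed at -3.
D = 4 if K >= -2 else 3  [with K=-3]  = 3
G = -H + 2K + D  [with H=6, K=-3, D=3]  = -9

-9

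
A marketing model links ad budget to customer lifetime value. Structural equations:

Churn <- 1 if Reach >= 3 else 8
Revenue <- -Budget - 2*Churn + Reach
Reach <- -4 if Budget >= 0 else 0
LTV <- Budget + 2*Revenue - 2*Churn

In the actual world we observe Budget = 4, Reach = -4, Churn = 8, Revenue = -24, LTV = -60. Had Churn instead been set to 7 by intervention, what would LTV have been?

-54

do(Churn=7) replaces the equation Churn <- 1 if Reach >= 3 else 8 with the constant Churn = 7.
Reach = -4 if Budget >= 0 else 0  [with Budget=4]  = -4
Revenue = -Budget - 2*Churn + Reach  [with Budget=4, Churn=7, Reach=-4]  = -22
LTV = Budget + 2*Revenue - 2*Churn  [with Budget=4, Revenue=-22, Churn=7]  = -54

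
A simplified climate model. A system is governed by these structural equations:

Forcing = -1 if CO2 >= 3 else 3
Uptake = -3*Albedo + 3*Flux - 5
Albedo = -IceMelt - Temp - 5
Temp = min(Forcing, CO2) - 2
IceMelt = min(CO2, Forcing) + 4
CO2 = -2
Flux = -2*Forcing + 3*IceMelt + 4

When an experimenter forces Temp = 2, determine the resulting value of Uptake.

34

The intervention breaks the incoming arrows to Temp: Temp = min(Forcing, CO2) - 2 no longer applies, and Temp = 2.
Forcing = -1 if CO2 >= 3 else 3  [with CO2=-2]  = 3
IceMelt = min(CO2, Forcing) + 4  [with CO2=-2, Forcing=3]  = 2
Albedo = -IceMelt - Temp - 5  [with IceMelt=2, Temp=2]  = -9
Flux = -2*Forcing + 3*IceMelt + 4  [with Forcing=3, IceMelt=2]  = 4
Uptake = -3*Albedo + 3*Flux - 5  [with Albedo=-9, Flux=4]  = 34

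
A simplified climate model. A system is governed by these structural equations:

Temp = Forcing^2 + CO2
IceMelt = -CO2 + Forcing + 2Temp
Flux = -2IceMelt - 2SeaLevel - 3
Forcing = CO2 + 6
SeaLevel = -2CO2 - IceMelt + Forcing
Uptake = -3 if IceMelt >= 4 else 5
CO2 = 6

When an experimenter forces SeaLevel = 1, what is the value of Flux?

-617

The intervention breaks the incoming arrows to SeaLevel: SeaLevel = -2CO2 - IceMelt + Forcing no longer applies, and SeaLevel = 1.
Forcing = CO2 + 6  [with CO2=6]  = 12
Temp = Forcing^2 + CO2  [with Forcing=12, CO2=6]  = 150
IceMelt = -CO2 + Forcing + 2Temp  [with CO2=6, Forcing=12, Temp=150]  = 306
Flux = -2IceMelt - 2SeaLevel - 3  [with IceMelt=306, SeaLevel=1]  = -617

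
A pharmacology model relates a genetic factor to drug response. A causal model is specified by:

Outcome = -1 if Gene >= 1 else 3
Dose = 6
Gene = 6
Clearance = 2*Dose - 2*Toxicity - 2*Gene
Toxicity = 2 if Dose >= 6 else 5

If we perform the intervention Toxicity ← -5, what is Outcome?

-1

do(Toxicity=-5) replaces the equation Toxicity = 2 if Dose >= 6 else 5 with the constant Toxicity = -5.
Outcome is not downstream of the intervention, so its value is determined by the original equations.
Outcome = -1 if Gene >= 1 else 3  [with Gene=6]  = -1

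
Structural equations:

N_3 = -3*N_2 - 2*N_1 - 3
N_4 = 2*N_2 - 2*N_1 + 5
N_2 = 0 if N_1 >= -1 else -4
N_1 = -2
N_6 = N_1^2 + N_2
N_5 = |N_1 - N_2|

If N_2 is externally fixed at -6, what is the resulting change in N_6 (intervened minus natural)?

Under do(N_2=-6), the mechanism N_2 = 0 if N_1 >= -1 else -4 is discarded; N_2 is fixed at -6.
N_6 = N_1^2 + N_2  [with N_1=-2, N_2=-6]  = -2
Without intervention: N_2 = 0 if N_1 >= -1 else -4  [with N_1=-2]  = -4; N_6 = N_1^2 + N_2  [with N_1=-2, N_2=-4]  = 0.
Change = -2 − 0 = -2.

-2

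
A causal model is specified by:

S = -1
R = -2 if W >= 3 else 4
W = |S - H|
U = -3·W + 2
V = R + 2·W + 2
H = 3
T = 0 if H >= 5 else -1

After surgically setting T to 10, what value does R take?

-2

Intervening sets T = 10 and removes its equation (T = 0 if H >= 5 else -1).
No directed path runs from T to R, so R keeps its natural value.
W = |S - H|  [with S=-1, H=3]  = 4
R = -2 if W >= 3 else 4  [with W=4]  = -2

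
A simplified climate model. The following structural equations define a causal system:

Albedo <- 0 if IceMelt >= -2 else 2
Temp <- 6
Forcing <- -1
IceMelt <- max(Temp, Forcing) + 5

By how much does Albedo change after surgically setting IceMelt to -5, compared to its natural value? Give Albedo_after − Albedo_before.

2

The intervention breaks the incoming arrows to IceMelt: IceMelt <- max(Temp, Forcing) + 5 no longer applies, and IceMelt = -5.
Albedo = 0 if IceMelt >= -2 else 2  [with IceMelt=-5]  = 2
Without intervention: IceMelt = max(Temp, Forcing) + 5  [with Temp=6, Forcing=-1]  = 11; Albedo = 0 if IceMelt >= -2 else 2  [with IceMelt=11]  = 0.
Change = 2 − 0 = 2.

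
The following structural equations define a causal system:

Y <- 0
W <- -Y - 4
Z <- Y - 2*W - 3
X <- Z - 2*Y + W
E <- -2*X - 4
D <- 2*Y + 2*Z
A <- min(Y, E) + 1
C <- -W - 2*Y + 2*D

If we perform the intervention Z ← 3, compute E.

do(Z=3) replaces the equation Z <- Y - 2*W - 3 with the constant Z = 3.
W = -Y - 4  [with Y=0]  = -4
X = Z - 2*Y + W  [with Z=3, Y=0, W=-4]  = -1
E = -2*X - 4  [with X=-1]  = -2

-2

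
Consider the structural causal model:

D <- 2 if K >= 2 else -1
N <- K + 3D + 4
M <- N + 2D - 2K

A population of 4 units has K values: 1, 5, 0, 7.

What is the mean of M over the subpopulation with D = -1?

Observing D=-1 restricts to units where D's equation naturally yields -1: K ∈ {1, 0}. In that subpopulation M = -2, -1, mean -1.5.

-1.5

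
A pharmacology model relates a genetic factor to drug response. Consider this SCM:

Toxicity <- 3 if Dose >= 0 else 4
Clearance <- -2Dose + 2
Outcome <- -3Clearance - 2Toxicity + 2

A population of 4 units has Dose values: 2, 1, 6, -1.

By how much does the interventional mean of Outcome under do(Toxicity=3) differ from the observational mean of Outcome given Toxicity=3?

-6

Every unit gets Toxicity=3 under the intervention. Outcome values become 2, -4, 26, -16; E[Outcome|do(Toxicity=3)] = 2.
E[Outcome|Toxicity=3] averages over only the 3 units with Toxicity=3 (Dose = 2, 1, 6): Outcome = 2, -4, 26, mean 8.
Difference = 2 − 8 = -6.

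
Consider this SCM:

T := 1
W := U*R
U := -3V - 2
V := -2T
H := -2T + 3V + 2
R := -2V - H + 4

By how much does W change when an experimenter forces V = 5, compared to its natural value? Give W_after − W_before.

Under do(V=5), the mechanism V := -2T is discarded; V is fixed at 5.
H = -2T + 3V + 2  [with T=1, V=5]  = 15
U = -3V - 2  [with V=5]  = -17
R = -2V - H + 4  [with V=5, H=15]  = -21
W = U*R  [with U=-17, R=-21]  = 357
Without intervention: V = -2T  [with T=1]  = -2; H = -2T + 3V + 2  [with T=1, V=-2]  = -6; U = -3V - 2  [with V=-2]  = 4; R = -2V - H + 4  [with V=-2, H=-6]  = 14; W = U*R  [with U=4, R=14]  = 56.
Change = 357 − 56 = 301.

301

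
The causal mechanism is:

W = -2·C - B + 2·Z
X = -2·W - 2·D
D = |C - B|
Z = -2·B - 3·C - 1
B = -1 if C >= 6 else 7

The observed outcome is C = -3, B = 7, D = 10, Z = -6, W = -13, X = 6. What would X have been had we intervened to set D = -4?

34

The intervention breaks the incoming arrows to D: D = |C - B| no longer applies, and D = -4.
B = -1 if C >= 6 else 7  [with C=-3]  = 7
Z = -2·B - 3·C - 1  [with B=7, C=-3]  = -6
W = -2·C - B + 2·Z  [with C=-3, B=7, Z=-6]  = -13
X = -2·W - 2·D  [with W=-13, D=-4]  = 34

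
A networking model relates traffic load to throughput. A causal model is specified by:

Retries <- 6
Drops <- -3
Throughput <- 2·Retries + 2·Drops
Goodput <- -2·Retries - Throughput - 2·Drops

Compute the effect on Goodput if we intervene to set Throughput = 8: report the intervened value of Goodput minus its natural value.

-2

The intervention breaks the incoming arrows to Throughput: Throughput <- 2·Retries + 2·Drops no longer applies, and Throughput = 8.
Goodput = -2·Retries - Throughput - 2·Drops  [with Retries=6, Throughput=8, Drops=-3]  = -14
Without intervention: Throughput = 2·Retries + 2·Drops  [with Retries=6, Drops=-3]  = 6; Goodput = -2·Retries - Throughput - 2·Drops  [with Retries=6, Throughput=6, Drops=-3]  = -12.
Change = -14 − (-12) = -2.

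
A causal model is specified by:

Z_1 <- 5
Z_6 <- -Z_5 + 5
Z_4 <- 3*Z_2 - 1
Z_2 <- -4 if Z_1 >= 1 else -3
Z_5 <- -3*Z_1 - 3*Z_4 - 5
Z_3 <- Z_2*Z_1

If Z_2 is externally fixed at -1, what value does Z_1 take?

Under do(Z_2=-1), the mechanism Z_2 <- -4 if Z_1 >= 1 else -3 is discarded; Z_2 is fixed at -1.
Z_1 is not downstream of the intervention, so its value is determined by the original equations.

5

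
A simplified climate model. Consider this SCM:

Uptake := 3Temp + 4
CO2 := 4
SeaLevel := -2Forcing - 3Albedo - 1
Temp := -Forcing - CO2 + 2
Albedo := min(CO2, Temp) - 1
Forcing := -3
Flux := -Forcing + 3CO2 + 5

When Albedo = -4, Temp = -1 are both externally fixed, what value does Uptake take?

1

The joint intervention fixes Albedo = -4, Temp = -1, removing each variable's own equation.
Uptake = 3Temp + 4  [with Temp=-1]  = 1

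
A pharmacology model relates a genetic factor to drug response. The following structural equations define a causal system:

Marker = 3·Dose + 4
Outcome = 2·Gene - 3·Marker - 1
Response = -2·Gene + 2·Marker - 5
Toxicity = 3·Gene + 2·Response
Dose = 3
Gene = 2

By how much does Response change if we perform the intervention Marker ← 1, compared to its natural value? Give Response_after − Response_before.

-24

The intervention breaks the incoming arrows to Marker: Marker = 3·Dose + 4 no longer applies, and Marker = 1.
Response = -2·Gene + 2·Marker - 5  [with Gene=2, Marker=1]  = -7
Without intervention: Marker = 3·Dose + 4  [with Dose=3]  = 13; Response = -2·Gene + 2·Marker - 5  [with Gene=2, Marker=13]  = 17.
Change = -7 − 17 = -24.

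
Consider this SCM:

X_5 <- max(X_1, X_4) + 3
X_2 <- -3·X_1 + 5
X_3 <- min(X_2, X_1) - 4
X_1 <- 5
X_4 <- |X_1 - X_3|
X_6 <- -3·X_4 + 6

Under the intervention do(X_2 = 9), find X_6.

Under do(X_2=9), the mechanism X_2 <- -3·X_1 + 5 is discarded; X_2 is fixed at 9.
X_3 = min(X_2, X_1) - 4  [with X_2=9, X_1=5]  = 1
X_4 = |X_1 - X_3|  [with X_1=5, X_3=1]  = 4
X_6 = -3·X_4 + 6  [with X_4=4]  = -6

-6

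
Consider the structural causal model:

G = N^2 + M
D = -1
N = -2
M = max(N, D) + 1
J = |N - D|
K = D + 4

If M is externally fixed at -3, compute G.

Intervening sets M = -3 and removes its equation (M = max(N, D) + 1).
G = N^2 + M  [with N=-2, M=-3]  = 1

1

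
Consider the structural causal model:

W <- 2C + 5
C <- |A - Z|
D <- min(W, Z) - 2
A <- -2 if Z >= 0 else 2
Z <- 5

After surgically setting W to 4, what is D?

2

Intervening sets W = 4 and removes its equation (W <- 2C + 5).
D = min(W, Z) - 2  [with W=4, Z=5]  = 2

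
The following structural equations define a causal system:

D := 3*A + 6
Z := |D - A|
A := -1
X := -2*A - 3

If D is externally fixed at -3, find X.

-1

Under do(D=-3), the mechanism D := 3*A + 6 is discarded; D is fixed at -3.
Since X is not a descendant of the intervened variable, it is unaffected.
X = -2*A - 3  [with A=-1]  = -1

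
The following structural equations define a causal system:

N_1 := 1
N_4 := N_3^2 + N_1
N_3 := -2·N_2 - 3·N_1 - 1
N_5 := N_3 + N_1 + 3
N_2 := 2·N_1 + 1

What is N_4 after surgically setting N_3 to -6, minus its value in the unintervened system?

The intervention breaks the incoming arrows to N_3: N_3 := -2·N_2 - 3·N_1 - 1 no longer applies, and N_3 = -6.
N_4 = N_3^2 + N_1  [with N_3=-6, N_1=1]  = 37
Without intervention: N_2 = 2·N_1 + 1  [with N_1=1]  = 3; N_3 = -2·N_2 - 3·N_1 - 1  [with N_2=3, N_1=1]  = -10; N_4 = N_3^2 + N_1  [with N_3=-10, N_1=1]  = 101.
Change = 37 − 101 = -64.

-64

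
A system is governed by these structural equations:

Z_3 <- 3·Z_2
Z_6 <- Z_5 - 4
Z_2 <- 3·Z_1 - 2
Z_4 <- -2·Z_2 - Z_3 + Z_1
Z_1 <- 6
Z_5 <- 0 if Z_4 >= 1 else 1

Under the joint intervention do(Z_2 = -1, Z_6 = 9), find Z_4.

The joint intervention fixes Z_2 = -1, Z_6 = 9, removing each variable's own equation.
Z_3 = 3·Z_2  [with Z_2=-1]  = -3
Z_4 = -2·Z_2 - Z_3 + Z_1  [with Z_2=-1, Z_3=-3, Z_1=6]  = 11

11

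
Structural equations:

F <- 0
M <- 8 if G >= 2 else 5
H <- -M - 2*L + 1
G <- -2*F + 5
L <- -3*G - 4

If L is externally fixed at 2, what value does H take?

-11

do(L=2) replaces the equation L <- -3*G - 4 with the constant L = 2.
G = -2*F + 5  [with F=0]  = 5
M = 8 if G >= 2 else 5  [with G=5]  = 8
H = -M - 2*L + 1  [with M=8, L=2]  = -11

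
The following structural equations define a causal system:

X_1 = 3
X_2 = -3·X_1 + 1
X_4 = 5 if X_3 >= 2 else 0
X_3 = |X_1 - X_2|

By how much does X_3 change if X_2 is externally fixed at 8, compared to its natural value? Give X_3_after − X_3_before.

The intervention breaks the incoming arrows to X_2: X_2 = -3·X_1 + 1 no longer applies, and X_2 = 8.
X_3 = |X_1 - X_2|  [with X_1=3, X_2=8]  = 5
Without intervention: X_2 = -3·X_1 + 1  [with X_1=3]  = -8; X_3 = |X_1 - X_2|  [with X_1=3, X_2=-8]  = 11.
Change = 5 − 11 = -6.

-6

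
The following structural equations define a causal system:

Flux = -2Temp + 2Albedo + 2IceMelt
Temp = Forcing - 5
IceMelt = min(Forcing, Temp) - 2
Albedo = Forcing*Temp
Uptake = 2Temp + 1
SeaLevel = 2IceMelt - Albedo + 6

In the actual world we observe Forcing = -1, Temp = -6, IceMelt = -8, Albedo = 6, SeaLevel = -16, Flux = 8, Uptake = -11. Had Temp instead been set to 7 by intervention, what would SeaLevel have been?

7

do(Temp=7) replaces the equation Temp = Forcing - 5 with the constant Temp = 7.
IceMelt = min(Forcing, Temp) - 2  [with Forcing=-1, Temp=7]  = -3
Albedo = Forcing*Temp  [with Forcing=-1, Temp=7]  = -7
SeaLevel = 2IceMelt - Albedo + 6  [with IceMelt=-3, Albedo=-7]  = 7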